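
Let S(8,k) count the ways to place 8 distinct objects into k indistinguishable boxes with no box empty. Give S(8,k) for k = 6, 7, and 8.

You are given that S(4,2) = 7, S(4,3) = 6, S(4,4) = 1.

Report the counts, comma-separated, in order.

266, 28, 1

row 5: T[5][3]=3·6+7=25  T[5][4]=4·1+6=10  T[5][5]=5·0+1=1
row 6: T[6][4]=4·10+25=65  T[6][5]=5·1+10=15  T[6][6]=6·0+1=1
row 7: T[7][5]=5·15+65=140  T[7][6]=6·1+15=21  T[7][7]=7·0+1=1
row 8: T[8][6]=6·21+140=266  T[8][7]=7·1+21=28  T[8][8]=8·0+1=1
Read S(8,6) = 266, S(8,7) = 28, S(8,8) = 1.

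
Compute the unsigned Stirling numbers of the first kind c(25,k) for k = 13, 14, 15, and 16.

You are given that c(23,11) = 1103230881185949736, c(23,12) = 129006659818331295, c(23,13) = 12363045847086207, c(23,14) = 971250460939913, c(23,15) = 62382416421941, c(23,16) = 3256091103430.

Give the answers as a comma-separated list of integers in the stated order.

13990945200239106865, 1246200069070215000, 92446911376173550, 5700586321864500

row 24: T[24][12]=23·129006659818331295+1103230881185949736=4070384057007569521  T[24][13]=23·12363045847086207+129006659818331295=413356714301314056  T[24][14]=23·971250460939913+12363045847086207=34701806448704206  T[24][15]=23·62382416421941+971250460939913=2406046038644556  T[24][16]=23·3256091103430+62382416421941=137272511800831
row 25: T[25][13]=24·413356714301314056+4070384057007569521=13990945200239106865  T[25][14]=24·34701806448704206+413356714301314056=1246200069070215000  T[25][15]=24·2406046038644556+34701806448704206=92446911376173550  T[25][16]=24·137272511800831+2406046038644556=5700586321864500
Read c(25,13) = 13990945200239106865, c(25,14) = 1246200069070215000, c(25,15) = 92446911376173550, c(25,16) = 5700586321864500.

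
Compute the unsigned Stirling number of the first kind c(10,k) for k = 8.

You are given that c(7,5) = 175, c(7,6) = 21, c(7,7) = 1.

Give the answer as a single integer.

@8  (8,6):21·7+175→322, (8,7):1·7+21→28, (8,8):0·7+1→1
@9  (9,7):28·8+322→546, (9,8):1·8+28→36
@10  (10,8):36·9+546→870
Read c(10,8) = 870.

870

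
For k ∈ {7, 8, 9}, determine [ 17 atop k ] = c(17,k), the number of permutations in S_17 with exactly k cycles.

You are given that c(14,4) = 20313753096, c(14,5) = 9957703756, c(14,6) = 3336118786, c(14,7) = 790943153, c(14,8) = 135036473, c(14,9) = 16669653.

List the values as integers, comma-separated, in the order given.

row 15: T[15][5]=14·9957703756+20313753096=159721605680  T[15][6]=14·3336118786+9957703756=56663366760  T[15][7]=14·790943153+3336118786=14409322928  T[15][8]=14·135036473+790943153=2681453775  T[15][9]=14·16669653+135036473=368411615
row 16: T[16][6]=15·56663366760+159721605680=1009672107080  T[16][7]=15·14409322928+56663366760=272803210680  T[16][8]=15·2681453775+14409322928=54631129553  T[16][9]=15·368411615+2681453775=8207628000
row 17: T[17][7]=16·272803210680+1009672107080=5374523477960  T[17][8]=16·54631129553+272803210680=1146901283528  T[17][9]=16·8207628000+54631129553=185953177553
Read c(17,7) = 5374523477960, c(17,8) = 1146901283528, c(17,9) = 185953177553.

5374523477960, 1146901283528, 185953177553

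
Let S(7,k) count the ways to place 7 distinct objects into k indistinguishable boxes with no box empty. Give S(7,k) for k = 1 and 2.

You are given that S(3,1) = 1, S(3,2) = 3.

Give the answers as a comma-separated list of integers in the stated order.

[4] T[4,1]:1*1+0=1 · T[4,2]:2*3+1=7
[5] T[5,1]:1*1+0=1 · T[5,2]:2*7+1=15
[6] T[6,1]:1*1+0=1 · T[6,2]:2*15+1=31
[7] T[7,1]:1*1+0=1 · T[7,2]:2*31+1=63
Read S(7,1) = 1, S(7,2) = 63.

1, 63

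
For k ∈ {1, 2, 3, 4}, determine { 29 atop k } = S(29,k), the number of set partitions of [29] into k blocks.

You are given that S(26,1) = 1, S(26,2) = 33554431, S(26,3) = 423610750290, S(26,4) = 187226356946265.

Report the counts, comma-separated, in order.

r27: T_27,1=1×1+0=1; T_27,2=2×33554431+1=67108863; T_27,3=3×423610750290+33554431=1270865805301; T_27,4=4×187226356946265+423610750290=749329038535350
r28: T_28,1=1×1+0=1; T_28,2=2×67108863+1=134217727; T_28,3=3×1270865805301+67108863=3812664524766; T_28,4=4×749329038535350+1270865805301=2998587019946701
r29: T_29,1=1×1+0=1; T_29,2=2×134217727+1=268435455; T_29,3=3×3812664524766+134217727=11438127792025; T_29,4=4×2998587019946701+3812664524766=11998160744311570
Read S(29,1) = 1, S(29,2) = 268435455, S(29,3) = 11438127792025, S(29,4) = 11998160744311570.

1, 268435455, 11438127792025, 11998160744311570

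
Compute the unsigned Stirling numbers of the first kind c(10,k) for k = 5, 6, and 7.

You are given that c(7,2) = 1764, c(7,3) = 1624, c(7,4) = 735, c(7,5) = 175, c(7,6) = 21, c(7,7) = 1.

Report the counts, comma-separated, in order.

269325, 63273, 9450

i=8: T(8,3)=1764+7·1624=13132 | T(8,4)=1624+7·735=6769 | T(8,5)=735+7·175=1960 | T(8,6)=175+7·21=322 | T(8,7)=21+7·1=28
i=9: T(9,4)=13132+8·6769=67284 | T(9,5)=6769+8·1960=22449 | T(9,6)=1960+8·322=4536 | T(9,7)=322+8·28=546
i=10: T(10,5)=67284+9·22449=269325 | T(10,6)=22449+9·4536=63273 | T(10,7)=4536+9·546=9450
Read c(10,5) = 269325, c(10,6) = 63273, c(10,7) = 9450.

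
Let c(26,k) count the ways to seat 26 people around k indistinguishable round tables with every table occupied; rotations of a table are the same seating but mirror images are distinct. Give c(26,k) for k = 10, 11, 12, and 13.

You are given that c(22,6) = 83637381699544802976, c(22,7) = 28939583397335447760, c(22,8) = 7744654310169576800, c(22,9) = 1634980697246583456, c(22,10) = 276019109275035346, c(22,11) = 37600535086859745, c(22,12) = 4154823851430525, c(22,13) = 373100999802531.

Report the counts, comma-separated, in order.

@23  (23,7):28939583397335447760·22+83637381699544802976→720308216440924653696, (23,8):7744654310169576800·22+28939583397335447760→199321978221066137360, (23,9):1634980697246583456·22+7744654310169576800→43714229649594412832, (23,10):276019109275035346·22+1634980697246583456→7707401101297361068, (23,11):37600535086859745·22+276019109275035346→1103230881185949736, (23,12):4154823851430525·22+37600535086859745→129006659818331295, (23,13):373100999802531·22+4154823851430525→12363045847086207
@24  (24,8):199321978221066137360·23+720308216440924653696→5304713715525445812976, (24,9):43714229649594412832·23+199321978221066137360→1204749260161737632496, (24,10):7707401101297361068·23+43714229649594412832→220984454979433717396, (24,11):1103230881185949736·23+7707401101297361068→33081711368574204996, (24,12):129006659818331295·23+1103230881185949736→4070384057007569521, (24,13):12363045847086207·23+129006659818331295→413356714301314056
@25  (25,9):1204749260161737632496·24+5304713715525445812976→34218695959407148992880, (25,10):220984454979433717396·24+1204749260161737632496→6508376179668146850000, (25,11):33081711368574204996·24+220984454979433717396→1014945527825214637300, (25,12):4070384057007569521·24+33081711368574204996→130770928736755873500, (25,13):413356714301314056·24+4070384057007569521→13990945200239106865
@26  (26,10):6508376179668146850000·25+34218695959407148992880→196928100451110820242880, (26,11):1014945527825214637300·25+6508376179668146850000→31882014375298512782500, (26,12):130770928736755873500·25+1014945527825214637300→4284218746244111474800, (26,13):13990945200239106865·25+130770928736755873500→480544558742733545125
Read c(26,10) = 196928100451110820242880, c(26,11) = 31882014375298512782500, c(26,12) = 4284218746244111474800, c(26,13) = 480544558742733545125.

196928100451110820242880, 31882014375298512782500, 4284218746244111474800, 480544558742733545125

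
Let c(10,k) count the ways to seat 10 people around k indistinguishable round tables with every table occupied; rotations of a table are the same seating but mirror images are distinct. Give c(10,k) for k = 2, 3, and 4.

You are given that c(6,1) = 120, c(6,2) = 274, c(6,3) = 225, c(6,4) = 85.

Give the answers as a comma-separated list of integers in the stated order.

[7] T[7,1]:6*120+0=720 · T[7,2]:6*274+120=1764 · T[7,3]:6*225+274=1624 · T[7,4]:6*85+225=735
[8] T[8,1]:7*720+0=5040 · T[8,2]:7*1764+720=13068 · T[8,3]:7*1624+1764=13132 · T[8,4]:7*735+1624=6769
[9] T[9,1]:8*5040+0=40320 · T[9,2]:8*13068+5040=109584 · T[9,3]:8*13132+13068=118124 · T[9,4]:8*6769+13132=67284
[10] T[10,2]:9*109584+40320=1026576 · T[10,3]:9*118124+109584=1172700 · T[10,4]:9*67284+118124=723680
Read c(10,2) = 1026576, c(10,3) = 1172700, c(10,4) = 723680.

1026576, 1172700, 723680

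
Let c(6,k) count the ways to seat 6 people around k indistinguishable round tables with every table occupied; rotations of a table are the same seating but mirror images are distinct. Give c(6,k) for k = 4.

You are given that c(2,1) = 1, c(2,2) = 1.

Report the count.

85

@3  (3,1):1·2+0→2, (3,2):1·2+1→3, (3,3):0·2+1→1
@4  (4,2):3·3+2→11, (4,3):1·3+3→6, (4,4):0·3+1→1
@5  (5,3):6·4+11→35, (5,4):1·4+6→10
@6  (6,4):10·5+35→85
Read c(6,4) = 85.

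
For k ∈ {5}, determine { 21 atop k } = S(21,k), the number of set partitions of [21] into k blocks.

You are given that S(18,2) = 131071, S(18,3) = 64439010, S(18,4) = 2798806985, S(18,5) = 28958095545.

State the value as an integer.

row 19: T[19][3]=3·64439010+131071=193448101  T[19][4]=4·2798806985+64439010=11259666950  T[19][5]=5·28958095545+2798806985=147589284710
row 20: T[20][4]=4·11259666950+193448101=45232115901  T[20][5]=5·147589284710+11259666950=749206090500
row 21: T[21][5]=5·749206090500+45232115901=3791262568401
Read S(21,5) = 3791262568401.

3791262568401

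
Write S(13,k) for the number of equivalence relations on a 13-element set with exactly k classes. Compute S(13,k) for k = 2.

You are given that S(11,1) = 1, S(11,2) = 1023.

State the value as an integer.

[12] T[12,1]:1*1+0=1 · T[12,2]:2*1023+1=2047
[13] T[13,2]:2*2047+1=4095
Read S(13,2) = 4095.

4095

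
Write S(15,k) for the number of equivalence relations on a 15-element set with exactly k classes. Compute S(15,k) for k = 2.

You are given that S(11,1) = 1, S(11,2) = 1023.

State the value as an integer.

r12: T_12,1=1×1+0=1; T_12,2=2×1023+1=2047
r13: T_13,1=1×1+0=1; T_13,2=2×2047+1=4095
r14: T_14,1=1×1+0=1; T_14,2=2×4095+1=8191
r15: T_15,2=2×8191+1=16383
Read S(15,2) = 16383.

16383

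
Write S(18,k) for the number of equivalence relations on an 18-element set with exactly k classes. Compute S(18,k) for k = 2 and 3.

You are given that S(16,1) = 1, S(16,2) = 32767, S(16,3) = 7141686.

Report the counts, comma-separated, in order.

131071, 64439010

[17] T[17,1]:1*1+0=1 · T[17,2]:2*32767+1=65535 · T[17,3]:3*7141686+32767=21457825
[18] T[18,2]:2*65535+1=131071 · T[18,3]:3*21457825+65535=64439010
Read S(18,2) = 131071, S(18,3) = 64439010.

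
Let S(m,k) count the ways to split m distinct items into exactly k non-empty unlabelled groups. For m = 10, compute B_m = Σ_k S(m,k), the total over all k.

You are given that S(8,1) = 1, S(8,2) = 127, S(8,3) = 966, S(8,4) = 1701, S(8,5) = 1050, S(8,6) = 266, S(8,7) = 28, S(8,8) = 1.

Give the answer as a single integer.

i=9: T(9,1)=0+1·1=1 | T(9,2)=1+2·127=255 | T(9,3)=127+3·966=3025 | T(9,4)=966+4·1701=7770 | T(9,5)=1701+5·1050=6951 | T(9,6)=1050+6·266=2646 | T(9,7)=266+7·28=462 | T(9,8)=28+8·1=36 | T(9,9)=1+9·0=1
i=10: T(10,1)=0+1·1=1 | T(10,2)=1+2·255=511 | T(10,3)=255+3·3025=9330 | T(10,4)=3025+4·7770=34105 | T(10,5)=7770+5·6951=42525 | T(10,6)=6951+6·2646=22827 | T(10,7)=2646+7·462=5880 | T(10,8)=462+8·36=750 | T(10,9)=36+9·1=45 | T(10,10)=1+10·0=1
B_10 = ΣS(10,k) = 1+511+9330+34105+42525+22827+5880+750+45+1 = 115975

115975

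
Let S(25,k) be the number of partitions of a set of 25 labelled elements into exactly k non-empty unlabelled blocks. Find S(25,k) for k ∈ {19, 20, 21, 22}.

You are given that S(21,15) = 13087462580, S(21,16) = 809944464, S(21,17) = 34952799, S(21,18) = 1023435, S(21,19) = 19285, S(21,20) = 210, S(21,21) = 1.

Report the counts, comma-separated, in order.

166218969675, 6220194750, 168519505, 3200450

r22: T_22,16=16×809944464+13087462580=26046574004; T_22,17=17×34952799+809944464=1404142047; T_22,18=18×1023435+34952799=53374629; T_22,19=19×19285+1023435=1389850; T_22,20=20×210+19285=23485; T_22,21=21×1+210=231; T_22,22=22×0+1=1
r23: T_23,17=17×1404142047+26046574004=49916988803; T_23,18=18×53374629+1404142047=2364885369; T_23,19=19×1389850+53374629=79781779; T_23,20=20×23485+1389850=1859550; T_23,21=21×231+23485=28336; T_23,22=22×1+231=253
r24: T_24,18=18×2364885369+49916988803=92484925445; T_24,19=19×79781779+2364885369=3880739170; T_24,20=20×1859550+79781779=116972779; T_24,21=21×28336+1859550=2454606; T_24,22=22×253+28336=33902
r25: T_25,19=19×3880739170+92484925445=166218969675; T_25,20=20×116972779+3880739170=6220194750; T_25,21=21×2454606+116972779=168519505; T_25,22=22×33902+2454606=3200450
Read S(25,19) = 166218969675, S(25,20) = 6220194750, S(25,21) = 168519505, S(25,22) = 3200450.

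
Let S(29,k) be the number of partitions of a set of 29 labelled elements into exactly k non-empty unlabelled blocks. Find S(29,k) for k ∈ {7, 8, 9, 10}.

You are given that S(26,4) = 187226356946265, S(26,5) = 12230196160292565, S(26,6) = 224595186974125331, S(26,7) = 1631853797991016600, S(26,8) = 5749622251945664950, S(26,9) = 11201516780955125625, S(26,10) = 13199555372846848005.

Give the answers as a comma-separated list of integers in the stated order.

r27: T_27,5=5×12230196160292565+187226356946265=61338207158409090; T_27,6=6×224595186974125331+12230196160292565=1359801318005044551; T_27,7=7×1631853797991016600+224595186974125331=11647571772911241531; T_27,8=8×5749622251945664950+1631853797991016600=47628831813556336200; T_27,9=9×11201516780955125625+5749622251945664950=106563273280541795575; T_27,10=10×13199555372846848005+11201516780955125625=143197070509423605675
r28: T_28,6=6×1359801318005044551+61338207158409090=8220146115188676396; T_28,7=7×11647571772911241531+1359801318005044551=82892803728383735268; T_28,8=8×47628831813556336200+11647571772911241531=392678226281361931131; T_28,9=9×106563273280541795575+47628831813556336200=1006698291338432496375; T_28,10=10×143197070509423605675+106563273280541795575=1538533978374777852325
r29: T_29,7=7×82892803728383735268+8220146115188676396=588469772213874823272; T_29,8=8×392678226281361931131+82892803728383735268=3224318613979279184316; T_29,9=9×1006698291338432496375+392678226281361931131=9452962848327254398506; T_29,10=10×1538533978374777852325+1006698291338432496375=16392038075086211019625
Read S(29,7) = 588469772213874823272, S(29,8) = 3224318613979279184316, S(29,9) = 9452962848327254398506, S(29,10) = 16392038075086211019625.

588469772213874823272, 3224318613979279184316, 9452962848327254398506, 16392038075086211019625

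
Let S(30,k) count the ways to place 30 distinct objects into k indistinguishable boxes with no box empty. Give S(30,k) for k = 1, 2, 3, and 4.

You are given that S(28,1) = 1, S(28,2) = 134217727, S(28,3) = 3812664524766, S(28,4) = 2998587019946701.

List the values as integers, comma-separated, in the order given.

row 29: T[29][1]=1·1+0=1  T[29][2]=2·134217727+1=268435455  T[29][3]=3·3812664524766+134217727=11438127792025  T[29][4]=4·2998587019946701+3812664524766=11998160744311570
row 30: T[30][1]=1·1+0=1  T[30][2]=2·268435455+1=536870911  T[30][3]=3·11438127792025+268435455=34314651811530  T[30][4]=4·11998160744311570+11438127792025=48004081105038305
Read S(30,1) = 1, S(30,2) = 536870911, S(30,3) = 34314651811530, S(30,4) = 48004081105038305.

1, 536870911, 34314651811530, 48004081105038305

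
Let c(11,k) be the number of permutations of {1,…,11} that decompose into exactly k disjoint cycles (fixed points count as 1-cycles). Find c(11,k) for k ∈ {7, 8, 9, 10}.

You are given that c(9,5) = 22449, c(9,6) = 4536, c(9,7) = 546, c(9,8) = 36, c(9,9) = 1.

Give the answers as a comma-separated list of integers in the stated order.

157773, 18150, 1320, 55

i=10: T(10,6)=22449+9·4536=63273 | T(10,7)=4536+9·546=9450 | T(10,8)=546+9·36=870 | T(10,9)=36+9·1=45 | T(10,10)=1+9·0=1
i=11: T(11,7)=63273+10·9450=157773 | T(11,8)=9450+10·870=18150 | T(11,9)=870+10·45=1320 | T(11,10)=45+10·1=55
Read c(11,7) = 157773, c(11,8) = 18150, c(11,9) = 1320, c(11,10) = 55.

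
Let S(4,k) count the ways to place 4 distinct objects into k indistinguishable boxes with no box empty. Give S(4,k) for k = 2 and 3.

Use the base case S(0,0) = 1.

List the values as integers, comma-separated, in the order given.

7, 6

r1: T_1,1=1×0+1=1
r2: T_2,1=1×1+0=1; T_2,2=2×0+1=1
r3: T_3,1=1×1+0=1; T_3,2=2×1+1=3; T_3,3=3×0+1=1
r4: T_4,2=2×3+1=7; T_4,3=3×1+3=6
Read S(4,2) = 7, S(4,3) = 6.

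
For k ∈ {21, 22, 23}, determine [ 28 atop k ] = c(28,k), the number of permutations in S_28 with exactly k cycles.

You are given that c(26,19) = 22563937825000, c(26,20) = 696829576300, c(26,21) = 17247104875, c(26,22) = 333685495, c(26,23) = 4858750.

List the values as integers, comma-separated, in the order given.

r27: T_27,20=26×696829576300+22563937825000=40681506808800; T_27,21=26×17247104875+696829576300=1145254303050; T_27,22=26×333685495+17247104875=25922927745; T_27,23=26×4858750+333685495=460012995
r28: T_28,21=27×1145254303050+40681506808800=71603372991150; T_28,22=27×25922927745+1145254303050=1845173352165; T_28,23=27×460012995+25922927745=38343278610
Read c(28,21) = 71603372991150, c(28,22) = 1845173352165, c(28,23) = 38343278610.

71603372991150, 1845173352165, 38343278610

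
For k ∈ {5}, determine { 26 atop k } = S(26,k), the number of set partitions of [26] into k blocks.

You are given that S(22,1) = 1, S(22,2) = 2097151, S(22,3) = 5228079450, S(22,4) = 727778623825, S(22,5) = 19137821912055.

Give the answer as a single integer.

i=23: T(23,2)=1+2·2097151=4194303 | T(23,3)=2097151+3·5228079450=15686335501 | T(23,4)=5228079450+4·727778623825=2916342574750 | T(23,5)=727778623825+5·19137821912055=96416888184100
i=24: T(24,3)=4194303+3·15686335501=47063200806 | T(24,4)=15686335501+4·2916342574750=11681056634501 | T(24,5)=2916342574750+5·96416888184100=485000783495250
i=25: T(25,4)=47063200806+4·11681056634501=46771289738810 | T(25,5)=11681056634501+5·485000783495250=2436684974110751
i=26: T(26,5)=46771289738810+5·2436684974110751=12230196160292565
Read S(26,5) = 12230196160292565.

12230196160292565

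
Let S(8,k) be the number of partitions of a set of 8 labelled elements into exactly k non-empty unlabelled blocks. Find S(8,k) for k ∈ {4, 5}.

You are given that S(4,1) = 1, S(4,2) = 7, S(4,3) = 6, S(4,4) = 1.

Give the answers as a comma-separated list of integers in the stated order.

1701, 1050

@5  (5,1):1·1+0→1, (5,2):7·2+1→15, (5,3):6·3+7→25, (5,4):1·4+6→10, (5,5):0·5+1→1
@6  (6,2):15·2+1→31, (6,3):25·3+15→90, (6,4):10·4+25→65, (6,5):1·5+10→15
@7  (7,3):90·3+31→301, (7,4):65·4+90→350, (7,5):15·5+65→140
@8  (8,4):350·4+301→1701, (8,5):140·5+350→1050
Read S(8,4) = 1701, S(8,5) = 1050.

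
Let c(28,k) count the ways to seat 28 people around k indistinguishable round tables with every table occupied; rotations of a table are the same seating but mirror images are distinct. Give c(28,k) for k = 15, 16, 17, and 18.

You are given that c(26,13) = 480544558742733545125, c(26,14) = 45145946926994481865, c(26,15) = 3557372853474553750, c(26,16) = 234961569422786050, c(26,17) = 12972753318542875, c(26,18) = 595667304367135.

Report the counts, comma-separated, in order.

[27] T[27,14]:26*45145946926994481865+480544558742733545125=1654339178844590073615 · T[27,15]:26*3557372853474553750+45145946926994481865=137637641117332879365 · T[27,16]:26*234961569422786050+3557372853474553750=9666373658466991050 · T[27,17]:26*12972753318542875+234961569422786050=572253155704900800 · T[27,18]:26*595667304367135+12972753318542875=28460103232088385
[28] T[28,15]:27*137637641117332879365+1654339178844590073615=5370555489012577816470 · T[28,16]:27*9666373658466991050+137637641117332879365=398629729895941637715 · T[28,17]:27*572253155704900800+9666373658466991050=25117208862499312650 · T[28,18]:27*28460103232088385+572253155704900800=1340675942971287195
Read c(28,15) = 5370555489012577816470, c(28,16) = 398629729895941637715, c(28,17) = 25117208862499312650, c(28,18) = 1340675942971287195.

5370555489012577816470, 398629729895941637715, 25117208862499312650, 1340675942971287195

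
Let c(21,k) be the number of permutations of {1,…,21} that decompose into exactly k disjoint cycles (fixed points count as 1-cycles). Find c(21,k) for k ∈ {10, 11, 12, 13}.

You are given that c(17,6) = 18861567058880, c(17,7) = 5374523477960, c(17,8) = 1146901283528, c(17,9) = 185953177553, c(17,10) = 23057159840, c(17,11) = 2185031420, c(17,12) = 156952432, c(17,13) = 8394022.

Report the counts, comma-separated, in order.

[18] T[18,7]:17*5374523477960+18861567058880=110228466184200 · T[18,8]:17*1146901283528+5374523477960=24871845297936 · T[18,9]:17*185953177553+1146901283528=4308105301929 · T[18,10]:17*23057159840+185953177553=577924894833 · T[18,11]:17*2185031420+23057159840=60202693980 · T[18,12]:17*156952432+2185031420=4853222764 · T[18,13]:17*8394022+156952432=299650806
[19] T[19,8]:18*24871845297936+110228466184200=557921681547048 · T[19,9]:18*4308105301929+24871845297936=102417740732658 · T[19,10]:18*577924894833+4308105301929=14710753408923 · T[19,11]:18*60202693980+577924894833=1661573386473 · T[19,12]:18*4853222764+60202693980=147560703732 · T[19,13]:18*299650806+4853222764=10246937272
[20] T[20,9]:19*102417740732658+557921681547048=2503858755467550 · T[20,10]:19*14710753408923+102417740732658=381922055502195 · T[20,11]:19*1661573386473+14710753408923=46280647751910 · T[20,12]:19*147560703732+1661573386473=4465226757381 · T[20,13]:19*10246937272+147560703732=342252511900
[21] T[21,10]:20*381922055502195+2503858755467550=10142299865511450 · T[21,11]:20*46280647751910+381922055502195=1307535010540395 · T[21,12]:20*4465226757381+46280647751910=135585182899530 · T[21,13]:20*342252511900+4465226757381=11310276995381
Read c(21,10) = 10142299865511450, c(21,11) = 1307535010540395, c(21,12) = 135585182899530, c(21,13) = 11310276995381.

10142299865511450, 1307535010540395, 135585182899530, 11310276995381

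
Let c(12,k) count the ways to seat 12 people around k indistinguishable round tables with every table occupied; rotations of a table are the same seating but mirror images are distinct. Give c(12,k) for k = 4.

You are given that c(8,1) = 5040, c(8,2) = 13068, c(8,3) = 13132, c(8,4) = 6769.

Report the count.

row 9: T[9][1]=8·5040+0=40320  T[9][2]=8·13068+5040=109584  T[9][3]=8·13132+13068=118124  T[9][4]=8·6769+13132=67284
row 10: T[10][2]=9·109584+40320=1026576  T[10][3]=9·118124+109584=1172700  T[10][4]=9·67284+118124=723680
row 11: T[11][3]=10·1172700+1026576=12753576  T[11][4]=10·723680+1172700=8409500
row 12: T[12][4]=11·8409500+12753576=105258076
Read c(12,4) = 105258076.

105258076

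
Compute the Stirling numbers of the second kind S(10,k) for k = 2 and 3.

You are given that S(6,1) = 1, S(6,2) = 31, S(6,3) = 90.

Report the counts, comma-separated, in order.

511, 9330

i=7: T(7,1)=0+1·1=1 | T(7,2)=1+2·31=63 | T(7,3)=31+3·90=301
i=8: T(8,1)=0+1·1=1 | T(8,2)=1+2·63=127 | T(8,3)=63+3·301=966
i=9: T(9,1)=0+1·1=1 | T(9,2)=1+2·127=255 | T(9,3)=127+3·966=3025
i=10: T(10,2)=1+2·255=511 | T(10,3)=255+3·3025=9330
Read S(10,2) = 511, S(10,3) = 9330.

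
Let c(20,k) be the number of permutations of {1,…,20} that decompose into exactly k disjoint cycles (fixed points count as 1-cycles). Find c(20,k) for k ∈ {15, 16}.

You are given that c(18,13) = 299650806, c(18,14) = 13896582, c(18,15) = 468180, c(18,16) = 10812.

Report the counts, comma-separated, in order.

@19  (19,14):13896582·18+299650806→549789282, (19,15):468180·18+13896582→22323822, (19,16):10812·18+468180→662796
@20  (20,15):22323822·19+549789282→973941900, (20,16):662796·19+22323822→34916946
Read c(20,15) = 973941900, c(20,16) = 34916946.

973941900, 34916946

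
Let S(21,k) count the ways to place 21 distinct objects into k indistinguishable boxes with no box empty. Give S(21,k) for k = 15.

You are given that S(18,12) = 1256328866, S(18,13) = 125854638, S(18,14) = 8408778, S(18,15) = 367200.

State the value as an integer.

13087462580

row 19: T[19][13]=13·125854638+1256328866=2892439160  T[19][14]=14·8408778+125854638=243577530  T[19][15]=15·367200+8408778=13916778
row 20: T[20][14]=14·243577530+2892439160=6302524580  T[20][15]=15·13916778+243577530=452329200
row 21: T[21][15]=15·452329200+6302524580=13087462580
Read S(21,15) = 13087462580.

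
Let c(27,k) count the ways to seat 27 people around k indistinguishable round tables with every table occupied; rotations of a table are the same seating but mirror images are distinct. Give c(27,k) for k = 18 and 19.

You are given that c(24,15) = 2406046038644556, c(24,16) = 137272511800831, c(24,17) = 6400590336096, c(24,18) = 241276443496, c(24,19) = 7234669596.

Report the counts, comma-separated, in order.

28460103232088385, 1182329687817135

r25: T_25,16=24×137272511800831+2406046038644556=5700586321864500; T_25,17=24×6400590336096+137272511800831=290886679867135; T_25,18=24×241276443496+6400590336096=12191224980000; T_25,19=24×7234669596+241276443496=414908513800
r26: T_26,17=25×290886679867135+5700586321864500=12972753318542875; T_26,18=25×12191224980000+290886679867135=595667304367135; T_26,19=25×414908513800+12191224980000=22563937825000
r27: T_27,18=26×595667304367135+12972753318542875=28460103232088385; T_27,19=26×22563937825000+595667304367135=1182329687817135
Read c(27,18) = 28460103232088385, c(27,19) = 1182329687817135.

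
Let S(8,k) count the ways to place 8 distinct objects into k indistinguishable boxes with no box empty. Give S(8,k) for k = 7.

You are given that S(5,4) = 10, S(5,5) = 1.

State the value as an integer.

r6: T_6,5=5×1+10=15; T_6,6=6×0+1=1
r7: T_7,6=6×1+15=21; T_7,7=7×0+1=1
r8: T_8,7=7×1+21=28
Read S(8,7) = 28.

28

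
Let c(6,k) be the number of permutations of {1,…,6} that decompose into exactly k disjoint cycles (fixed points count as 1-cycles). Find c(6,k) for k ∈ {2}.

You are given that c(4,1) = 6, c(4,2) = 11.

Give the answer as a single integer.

[5] T[5,1]:4*6+0=24 · T[5,2]:4*11+6=50
[6] T[6,2]:5*50+24=274
Read c(6,2) = 274.

274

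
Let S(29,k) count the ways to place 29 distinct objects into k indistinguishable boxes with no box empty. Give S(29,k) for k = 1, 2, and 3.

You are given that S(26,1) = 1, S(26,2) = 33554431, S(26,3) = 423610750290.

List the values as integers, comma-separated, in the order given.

@27  (27,1):1·1+0→1, (27,2):33554431·2+1→67108863, (27,3):423610750290·3+33554431→1270865805301
@28  (28,1):1·1+0→1, (28,2):67108863·2+1→134217727, (28,3):1270865805301·3+67108863→3812664524766
@29  (29,1):1·1+0→1, (29,2):134217727·2+1→268435455, (29,3):3812664524766·3+134217727→11438127792025
Read S(29,1) = 1, S(29,2) = 268435455, S(29,3) = 11438127792025.

1, 268435455, 11438127792025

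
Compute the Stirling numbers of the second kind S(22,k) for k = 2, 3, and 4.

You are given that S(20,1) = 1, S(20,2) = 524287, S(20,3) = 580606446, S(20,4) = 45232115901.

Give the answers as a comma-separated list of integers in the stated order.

r21: T_21,1=1×1+0=1; T_21,2=2×524287+1=1048575; T_21,3=3×580606446+524287=1742343625; T_21,4=4×45232115901+580606446=181509070050
r22: T_22,2=2×1048575+1=2097151; T_22,3=3×1742343625+1048575=5228079450; T_22,4=4×181509070050+1742343625=727778623825
Read S(22,2) = 2097151, S(22,3) = 5228079450, S(22,4) = 727778623825.

2097151, 5228079450, 727778623825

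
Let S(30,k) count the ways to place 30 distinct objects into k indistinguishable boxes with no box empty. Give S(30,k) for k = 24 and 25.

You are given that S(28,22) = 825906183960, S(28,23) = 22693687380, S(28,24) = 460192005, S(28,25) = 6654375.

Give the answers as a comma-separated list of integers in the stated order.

@29  (29,23):22693687380·23+825906183960→1347860993700, (29,24):460192005·24+22693687380→33738295500, (29,25):6654375·25+460192005→626551380
@30  (30,24):33738295500·24+1347860993700→2157580085700, (30,25):626551380·25+33738295500→49402080000
Read S(30,24) = 2157580085700, S(30,25) = 49402080000.

2157580085700, 49402080000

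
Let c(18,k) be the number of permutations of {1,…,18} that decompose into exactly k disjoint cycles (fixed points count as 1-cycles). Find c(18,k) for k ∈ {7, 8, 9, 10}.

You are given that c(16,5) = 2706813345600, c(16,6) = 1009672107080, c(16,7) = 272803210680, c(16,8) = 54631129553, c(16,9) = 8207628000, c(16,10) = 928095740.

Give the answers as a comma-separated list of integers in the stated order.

r17: T_17,6=16×1009672107080+2706813345600=18861567058880; T_17,7=16×272803210680+1009672107080=5374523477960; T_17,8=16×54631129553+272803210680=1146901283528; T_17,9=16×8207628000+54631129553=185953177553; T_17,10=16×928095740+8207628000=23057159840
r18: T_18,7=17×5374523477960+18861567058880=110228466184200; T_18,8=17×1146901283528+5374523477960=24871845297936; T_18,9=17×185953177553+1146901283528=4308105301929; T_18,10=17×23057159840+185953177553=577924894833
Read c(18,7) = 110228466184200, c(18,8) = 24871845297936, c(18,9) = 4308105301929, c(18,10) = 577924894833.

110228466184200, 24871845297936, 4308105301929, 577924894833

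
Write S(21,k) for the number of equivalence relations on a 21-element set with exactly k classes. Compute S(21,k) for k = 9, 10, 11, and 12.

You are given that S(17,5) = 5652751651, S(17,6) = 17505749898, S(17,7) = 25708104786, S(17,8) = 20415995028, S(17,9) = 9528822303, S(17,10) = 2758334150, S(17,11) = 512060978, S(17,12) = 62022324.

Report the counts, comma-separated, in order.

123272476465204, 71187132291275, 26826851689001, 6833042030178

@18  (18,6):17505749898·6+5652751651→110687251039, (18,7):25708104786·7+17505749898→197462483400, (18,8):20415995028·8+25708104786→189036065010, (18,9):9528822303·9+20415995028→106175395755, (18,10):2758334150·10+9528822303→37112163803, (18,11):512060978·11+2758334150→8391004908, (18,12):62022324·12+512060978→1256328866
@19  (19,7):197462483400·7+110687251039→1492924634839, (19,8):189036065010·8+197462483400→1709751003480, (19,9):106175395755·9+189036065010→1144614626805, (19,10):37112163803·10+106175395755→477297033785, (19,11):8391004908·11+37112163803→129413217791, (19,12):1256328866·12+8391004908→23466951300
@20  (20,8):1709751003480·8+1492924634839→15170932662679, (20,9):1144614626805·9+1709751003480→12011282644725, (20,10):477297033785·10+1144614626805→5917584964655, (20,11):129413217791·11+477297033785→1900842429486, (20,12):23466951300·12+129413217791→411016633391
@21  (21,9):12011282644725·9+15170932662679→123272476465204, (21,10):5917584964655·10+12011282644725→71187132291275, (21,11):1900842429486·11+5917584964655→26826851689001, (21,12):411016633391·12+1900842429486→6833042030178
Read S(21,9) = 123272476465204, S(21,10) = 71187132291275, S(21,11) = 26826851689001, S(21,12) = 6833042030178.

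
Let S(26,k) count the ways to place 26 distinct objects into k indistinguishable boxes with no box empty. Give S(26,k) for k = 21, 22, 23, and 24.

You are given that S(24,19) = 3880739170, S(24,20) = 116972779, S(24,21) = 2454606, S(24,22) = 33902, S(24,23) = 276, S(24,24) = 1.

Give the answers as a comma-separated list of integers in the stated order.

@25  (25,20):116972779·20+3880739170→6220194750, (25,21):2454606·21+116972779→168519505, (25,22):33902·22+2454606→3200450, (25,23):276·23+33902→40250, (25,24):1·24+276→300
@26  (26,21):168519505·21+6220194750→9759104355, (26,22):3200450·22+168519505→238929405, (26,23):40250·23+3200450→4126200, (26,24):300·24+40250→47450
Read S(26,21) = 9759104355, S(26,22) = 238929405, S(26,23) = 4126200, S(26,24) = 47450.

9759104355, 238929405, 4126200, 47450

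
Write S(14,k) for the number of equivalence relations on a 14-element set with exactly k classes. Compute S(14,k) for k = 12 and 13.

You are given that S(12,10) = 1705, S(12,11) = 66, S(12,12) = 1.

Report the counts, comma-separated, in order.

3367, 91

i=13: T(13,11)=1705+11·66=2431 | T(13,12)=66+12·1=78 | T(13,13)=1+13·0=1
i=14: T(14,12)=2431+12·78=3367 | T(14,13)=78+13·1=91
Read S(14,12) = 3367, S(14,13) = 91.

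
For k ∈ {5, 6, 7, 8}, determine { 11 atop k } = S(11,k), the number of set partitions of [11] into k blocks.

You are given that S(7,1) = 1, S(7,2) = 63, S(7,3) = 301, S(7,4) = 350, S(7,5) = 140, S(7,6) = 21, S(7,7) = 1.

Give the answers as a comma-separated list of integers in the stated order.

246730, 179487, 63987, 11880

[8] T[8,2]:2*63+1=127 · T[8,3]:3*301+63=966 · T[8,4]:4*350+301=1701 · T[8,5]:5*140+350=1050 · T[8,6]:6*21+140=266 · T[8,7]:7*1+21=28 · T[8,8]:8*0+1=1
[9] T[9,3]:3*966+127=3025 · T[9,4]:4*1701+966=7770 · T[9,5]:5*1050+1701=6951 · T[9,6]:6*266+1050=2646 · T[9,7]:7*28+266=462 · T[9,8]:8*1+28=36
[10] T[10,4]:4*7770+3025=34105 · T[10,5]:5*6951+7770=42525 · T[10,6]:6*2646+6951=22827 · T[10,7]:7*462+2646=5880 · T[10,8]:8*36+462=750
[11] T[11,5]:5*42525+34105=246730 · T[11,6]:6*22827+42525=179487 · T[11,7]:7*5880+22827=63987 · T[11,8]:8*750+5880=11880
Read S(11,5) = 246730, S(11,6) = 179487, S(11,7) = 63987, S(11,8) = 11880.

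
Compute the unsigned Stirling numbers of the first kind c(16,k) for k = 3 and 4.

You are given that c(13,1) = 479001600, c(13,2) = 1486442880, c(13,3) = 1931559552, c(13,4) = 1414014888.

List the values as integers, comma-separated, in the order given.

r14: T_14,1=13×479001600+0=6227020800; T_14,2=13×1486442880+479001600=19802759040; T_14,3=13×1931559552+1486442880=26596717056; T_14,4=13×1414014888+1931559552=20313753096
r15: T_15,2=14×19802759040+6227020800=283465647360; T_15,3=14×26596717056+19802759040=392156797824; T_15,4=14×20313753096+26596717056=310989260400
r16: T_16,3=15×392156797824+283465647360=6165817614720; T_16,4=15×310989260400+392156797824=5056995703824
Read c(16,3) = 6165817614720, c(16,4) = 5056995703824.

6165817614720, 5056995703824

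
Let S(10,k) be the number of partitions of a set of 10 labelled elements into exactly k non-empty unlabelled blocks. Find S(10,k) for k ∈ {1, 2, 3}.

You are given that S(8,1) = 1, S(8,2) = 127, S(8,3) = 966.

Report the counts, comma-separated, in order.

1, 511, 9330

row 9: T[9][1]=1·1+0=1  T[9][2]=2·127+1=255  T[9][3]=3·966+127=3025
row 10: T[10][1]=1·1+0=1  T[10][2]=2·255+1=511  T[10][3]=3·3025+255=9330
Read S(10,1) = 1, S(10,2) = 511, S(10,3) = 9330.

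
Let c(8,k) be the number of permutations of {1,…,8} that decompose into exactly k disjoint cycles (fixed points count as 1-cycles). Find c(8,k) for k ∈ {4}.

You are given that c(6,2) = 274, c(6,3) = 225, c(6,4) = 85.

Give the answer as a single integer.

row 7: T[7][3]=6·225+274=1624  T[7][4]=6·85+225=735
row 8: T[8][4]=7·735+1624=6769
Read c(8,4) = 6769.

6769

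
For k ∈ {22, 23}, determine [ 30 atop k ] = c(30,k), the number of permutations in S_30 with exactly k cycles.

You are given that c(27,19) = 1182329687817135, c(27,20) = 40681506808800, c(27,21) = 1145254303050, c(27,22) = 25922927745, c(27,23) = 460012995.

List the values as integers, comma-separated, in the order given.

7860403394108265, 207912996295875

r28: T_28,20=27×40681506808800+1182329687817135=2280730371654735; T_28,21=27×1145254303050+40681506808800=71603372991150; T_28,22=27×25922927745+1145254303050=1845173352165; T_28,23=27×460012995+25922927745=38343278610
r29: T_29,21=28×71603372991150+2280730371654735=4285624815406935; T_29,22=28×1845173352165+71603372991150=123268226851770; T_29,23=28×38343278610+1845173352165=2918785153245
r30: T_30,22=29×123268226851770+4285624815406935=7860403394108265; T_30,23=29×2918785153245+123268226851770=207912996295875
Read c(30,22) = 7860403394108265, c(30,23) = 207912996295875.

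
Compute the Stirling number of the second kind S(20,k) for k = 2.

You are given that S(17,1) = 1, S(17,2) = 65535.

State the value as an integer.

@18  (18,1):1·1+0→1, (18,2):65535·2+1→131071
@19  (19,1):1·1+0→1, (19,2):131071·2+1→262143
@20  (20,2):262143·2+1→524287
Read S(20,2) = 524287.

524287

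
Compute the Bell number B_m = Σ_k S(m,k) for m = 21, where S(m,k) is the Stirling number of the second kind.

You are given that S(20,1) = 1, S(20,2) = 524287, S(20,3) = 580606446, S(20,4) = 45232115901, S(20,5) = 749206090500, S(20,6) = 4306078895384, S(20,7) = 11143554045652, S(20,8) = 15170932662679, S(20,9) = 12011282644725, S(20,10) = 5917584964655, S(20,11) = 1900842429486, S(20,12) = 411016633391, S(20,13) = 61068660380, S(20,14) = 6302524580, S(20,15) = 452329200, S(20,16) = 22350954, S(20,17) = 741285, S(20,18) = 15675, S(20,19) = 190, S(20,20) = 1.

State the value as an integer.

[21] T[21,1]:1*1+0=1 · T[21,2]:2*524287+1=1048575 · T[21,3]:3*580606446+524287=1742343625 · T[21,4]:4*45232115901+580606446=181509070050 · T[21,5]:5*749206090500+45232115901=3791262568401 · T[21,6]:6*4306078895384+749206090500=26585679462804 · T[21,7]:7*11143554045652+4306078895384=82310957214948 · T[21,8]:8*15170932662679+11143554045652=132511015347084 · T[21,9]:9*12011282644725+15170932662679=123272476465204 · T[21,10]:10*5917584964655+12011282644725=71187132291275 · T[21,11]:11*1900842429486+5917584964655=26826851689001 · T[21,12]:12*411016633391+1900842429486=6833042030178 · T[21,13]:13*61068660380+411016633391=1204909218331 · T[21,14]:14*6302524580+61068660380=149304004500 · T[21,15]:15*452329200+6302524580=13087462580 · T[21,16]:16*22350954+452329200=809944464 · T[21,17]:17*741285+22350954=34952799 · T[21,18]:18*15675+741285=1023435 · T[21,19]:19*190+15675=19285 · T[21,20]:20*1+190=210 · T[21,21]:21*0+1=1
B_21 = ΣS(21,k) = 1+1048575+1742343625+181509070050+3791262568401+26585679462804+82310957214948+132511015347084+123272476465204+71187132291275+26826851689001+6833042030178+1204909218331+149304004500+13087462580+809944464+34952799+1023435+19285+210+1 = 474869816156751

474869816156751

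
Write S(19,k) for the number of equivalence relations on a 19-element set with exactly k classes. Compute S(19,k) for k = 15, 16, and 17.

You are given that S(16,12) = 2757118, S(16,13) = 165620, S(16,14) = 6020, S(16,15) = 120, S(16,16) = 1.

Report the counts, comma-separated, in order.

row 17: T[17][13]=13·165620+2757118=4910178  T[17][14]=14·6020+165620=249900  T[17][15]=15·120+6020=7820  T[17][16]=16·1+120=136  T[17][17]=17·0+1=1
row 18: T[18][14]=14·249900+4910178=8408778  T[18][15]=15·7820+249900=367200  T[18][16]=16·136+7820=9996  T[18][17]=17·1+136=153
row 19: T[19][15]=15·367200+8408778=13916778  T[19][16]=16·9996+367200=527136  T[19][17]=17·153+9996=12597
Read S(19,15) = 13916778, S(19,16) = 527136, S(19,17) = 12597.

13916778, 527136, 12597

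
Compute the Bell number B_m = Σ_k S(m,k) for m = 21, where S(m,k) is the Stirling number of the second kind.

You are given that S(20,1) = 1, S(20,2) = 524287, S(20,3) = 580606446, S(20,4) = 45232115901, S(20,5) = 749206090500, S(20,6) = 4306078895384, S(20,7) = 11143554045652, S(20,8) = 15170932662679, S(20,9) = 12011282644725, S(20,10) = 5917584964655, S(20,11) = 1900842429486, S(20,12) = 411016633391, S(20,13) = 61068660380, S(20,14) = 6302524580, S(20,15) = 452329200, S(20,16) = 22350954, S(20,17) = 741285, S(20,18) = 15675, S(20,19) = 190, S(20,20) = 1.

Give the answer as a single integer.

r21: T_21,1=1×1+0=1; T_21,2=2×524287+1=1048575; T_21,3=3×580606446+524287=1742343625; T_21,4=4×45232115901+580606446=181509070050; T_21,5=5×749206090500+45232115901=3791262568401; T_21,6=6×4306078895384+749206090500=26585679462804; T_21,7=7×11143554045652+4306078895384=82310957214948; T_21,8=8×15170932662679+11143554045652=132511015347084; T_21,9=9×12011282644725+15170932662679=123272476465204; T_21,10=10×5917584964655+12011282644725=71187132291275; T_21,11=11×1900842429486+5917584964655=26826851689001; T_21,12=12×411016633391+1900842429486=6833042030178; T_21,13=13×61068660380+411016633391=1204909218331; T_21,14=14×6302524580+61068660380=149304004500; T_21,15=15×452329200+6302524580=13087462580; T_21,16=16×22350954+452329200=809944464; T_21,17=17×741285+22350954=34952799; T_21,18=18×15675+741285=1023435; T_21,19=19×190+15675=19285; T_21,20=20×1+190=210; T_21,21=21×0+1=1
B_21 = ΣS(21,k) = 1+1048575+1742343625+181509070050+3791262568401+26585679462804+82310957214948+132511015347084+123272476465204+71187132291275+26826851689001+6833042030178+1204909218331+149304004500+13087462580+809944464+34952799+1023435+19285+210+1 = 474869816156751

474869816156751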